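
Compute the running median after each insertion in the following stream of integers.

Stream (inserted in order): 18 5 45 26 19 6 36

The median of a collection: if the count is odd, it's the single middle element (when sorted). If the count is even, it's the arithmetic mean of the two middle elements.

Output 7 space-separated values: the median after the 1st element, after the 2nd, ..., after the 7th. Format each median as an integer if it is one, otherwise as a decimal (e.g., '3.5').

Step 1: insert 18 -> lo=[18] (size 1, max 18) hi=[] (size 0) -> median=18
Step 2: insert 5 -> lo=[5] (size 1, max 5) hi=[18] (size 1, min 18) -> median=11.5
Step 3: insert 45 -> lo=[5, 18] (size 2, max 18) hi=[45] (size 1, min 45) -> median=18
Step 4: insert 26 -> lo=[5, 18] (size 2, max 18) hi=[26, 45] (size 2, min 26) -> median=22
Step 5: insert 19 -> lo=[5, 18, 19] (size 3, max 19) hi=[26, 45] (size 2, min 26) -> median=19
Step 6: insert 6 -> lo=[5, 6, 18] (size 3, max 18) hi=[19, 26, 45] (size 3, min 19) -> median=18.5
Step 7: insert 36 -> lo=[5, 6, 18, 19] (size 4, max 19) hi=[26, 36, 45] (size 3, min 26) -> median=19

Answer: 18 11.5 18 22 19 18.5 19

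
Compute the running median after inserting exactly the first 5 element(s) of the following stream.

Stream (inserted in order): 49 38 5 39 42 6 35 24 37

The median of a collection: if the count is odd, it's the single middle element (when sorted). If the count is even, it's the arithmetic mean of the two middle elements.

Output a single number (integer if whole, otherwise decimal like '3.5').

Step 1: insert 49 -> lo=[49] (size 1, max 49) hi=[] (size 0) -> median=49
Step 2: insert 38 -> lo=[38] (size 1, max 38) hi=[49] (size 1, min 49) -> median=43.5
Step 3: insert 5 -> lo=[5, 38] (size 2, max 38) hi=[49] (size 1, min 49) -> median=38
Step 4: insert 39 -> lo=[5, 38] (size 2, max 38) hi=[39, 49] (size 2, min 39) -> median=38.5
Step 5: insert 42 -> lo=[5, 38, 39] (size 3, max 39) hi=[42, 49] (size 2, min 42) -> median=39

Answer: 39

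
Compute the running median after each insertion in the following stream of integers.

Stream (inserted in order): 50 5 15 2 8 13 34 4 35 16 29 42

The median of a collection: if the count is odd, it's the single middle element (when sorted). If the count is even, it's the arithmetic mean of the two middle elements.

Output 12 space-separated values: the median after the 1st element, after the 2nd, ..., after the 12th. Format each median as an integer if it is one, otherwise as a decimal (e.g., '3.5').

Step 1: insert 50 -> lo=[50] (size 1, max 50) hi=[] (size 0) -> median=50
Step 2: insert 5 -> lo=[5] (size 1, max 5) hi=[50] (size 1, min 50) -> median=27.5
Step 3: insert 15 -> lo=[5, 15] (size 2, max 15) hi=[50] (size 1, min 50) -> median=15
Step 4: insert 2 -> lo=[2, 5] (size 2, max 5) hi=[15, 50] (size 2, min 15) -> median=10
Step 5: insert 8 -> lo=[2, 5, 8] (size 3, max 8) hi=[15, 50] (size 2, min 15) -> median=8
Step 6: insert 13 -> lo=[2, 5, 8] (size 3, max 8) hi=[13, 15, 50] (size 3, min 13) -> median=10.5
Step 7: insert 34 -> lo=[2, 5, 8, 13] (size 4, max 13) hi=[15, 34, 50] (size 3, min 15) -> median=13
Step 8: insert 4 -> lo=[2, 4, 5, 8] (size 4, max 8) hi=[13, 15, 34, 50] (size 4, min 13) -> median=10.5
Step 9: insert 35 -> lo=[2, 4, 5, 8, 13] (size 5, max 13) hi=[15, 34, 35, 50] (size 4, min 15) -> median=13
Step 10: insert 16 -> lo=[2, 4, 5, 8, 13] (size 5, max 13) hi=[15, 16, 34, 35, 50] (size 5, min 15) -> median=14
Step 11: insert 29 -> lo=[2, 4, 5, 8, 13, 15] (size 6, max 15) hi=[16, 29, 34, 35, 50] (size 5, min 16) -> median=15
Step 12: insert 42 -> lo=[2, 4, 5, 8, 13, 15] (size 6, max 15) hi=[16, 29, 34, 35, 42, 50] (size 6, min 16) -> median=15.5

Answer: 50 27.5 15 10 8 10.5 13 10.5 13 14 15 15.5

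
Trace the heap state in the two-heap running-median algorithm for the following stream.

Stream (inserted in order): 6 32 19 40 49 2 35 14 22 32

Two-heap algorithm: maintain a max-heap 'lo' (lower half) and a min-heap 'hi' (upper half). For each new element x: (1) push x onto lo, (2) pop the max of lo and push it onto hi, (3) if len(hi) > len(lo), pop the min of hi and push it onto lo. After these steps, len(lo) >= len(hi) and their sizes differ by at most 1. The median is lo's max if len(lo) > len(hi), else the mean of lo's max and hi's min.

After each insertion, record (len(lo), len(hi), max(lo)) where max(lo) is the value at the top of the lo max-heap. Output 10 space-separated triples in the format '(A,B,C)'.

Answer: (1,0,6) (1,1,6) (2,1,19) (2,2,19) (3,2,32) (3,3,19) (4,3,32) (4,4,19) (5,4,22) (5,5,22)

Derivation:
Step 1: insert 6 -> lo=[6] hi=[] -> (len(lo)=1, len(hi)=0, max(lo)=6)
Step 2: insert 32 -> lo=[6] hi=[32] -> (len(lo)=1, len(hi)=1, max(lo)=6)
Step 3: insert 19 -> lo=[6, 19] hi=[32] -> (len(lo)=2, len(hi)=1, max(lo)=19)
Step 4: insert 40 -> lo=[6, 19] hi=[32, 40] -> (len(lo)=2, len(hi)=2, max(lo)=19)
Step 5: insert 49 -> lo=[6, 19, 32] hi=[40, 49] -> (len(lo)=3, len(hi)=2, max(lo)=32)
Step 6: insert 2 -> lo=[2, 6, 19] hi=[32, 40, 49] -> (len(lo)=3, len(hi)=3, max(lo)=19)
Step 7: insert 35 -> lo=[2, 6, 19, 32] hi=[35, 40, 49] -> (len(lo)=4, len(hi)=3, max(lo)=32)
Step 8: insert 14 -> lo=[2, 6, 14, 19] hi=[32, 35, 40, 49] -> (len(lo)=4, len(hi)=4, max(lo)=19)
Step 9: insert 22 -> lo=[2, 6, 14, 19, 22] hi=[32, 35, 40, 49] -> (len(lo)=5, len(hi)=4, max(lo)=22)
Step 10: insert 32 -> lo=[2, 6, 14, 19, 22] hi=[32, 32, 35, 40, 49] -> (len(lo)=5, len(hi)=5, max(lo)=22)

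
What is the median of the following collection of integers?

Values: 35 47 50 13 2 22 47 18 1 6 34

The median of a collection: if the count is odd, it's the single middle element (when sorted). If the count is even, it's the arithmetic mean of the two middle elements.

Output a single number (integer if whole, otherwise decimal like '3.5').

Step 1: insert 35 -> lo=[35] (size 1, max 35) hi=[] (size 0) -> median=35
Step 2: insert 47 -> lo=[35] (size 1, max 35) hi=[47] (size 1, min 47) -> median=41
Step 3: insert 50 -> lo=[35, 47] (size 2, max 47) hi=[50] (size 1, min 50) -> median=47
Step 4: insert 13 -> lo=[13, 35] (size 2, max 35) hi=[47, 50] (size 2, min 47) -> median=41
Step 5: insert 2 -> lo=[2, 13, 35] (size 3, max 35) hi=[47, 50] (size 2, min 47) -> median=35
Step 6: insert 22 -> lo=[2, 13, 22] (size 3, max 22) hi=[35, 47, 50] (size 3, min 35) -> median=28.5
Step 7: insert 47 -> lo=[2, 13, 22, 35] (size 4, max 35) hi=[47, 47, 50] (size 3, min 47) -> median=35
Step 8: insert 18 -> lo=[2, 13, 18, 22] (size 4, max 22) hi=[35, 47, 47, 50] (size 4, min 35) -> median=28.5
Step 9: insert 1 -> lo=[1, 2, 13, 18, 22] (size 5, max 22) hi=[35, 47, 47, 50] (size 4, min 35) -> median=22
Step 10: insert 6 -> lo=[1, 2, 6, 13, 18] (size 5, max 18) hi=[22, 35, 47, 47, 50] (size 5, min 22) -> median=20
Step 11: insert 34 -> lo=[1, 2, 6, 13, 18, 22] (size 6, max 22) hi=[34, 35, 47, 47, 50] (size 5, min 34) -> median=22

Answer: 22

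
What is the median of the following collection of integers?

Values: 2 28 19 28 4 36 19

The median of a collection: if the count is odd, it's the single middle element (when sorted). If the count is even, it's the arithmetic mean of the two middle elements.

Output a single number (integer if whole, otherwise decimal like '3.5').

Step 1: insert 2 -> lo=[2] (size 1, max 2) hi=[] (size 0) -> median=2
Step 2: insert 28 -> lo=[2] (size 1, max 2) hi=[28] (size 1, min 28) -> median=15
Step 3: insert 19 -> lo=[2, 19] (size 2, max 19) hi=[28] (size 1, min 28) -> median=19
Step 4: insert 28 -> lo=[2, 19] (size 2, max 19) hi=[28, 28] (size 2, min 28) -> median=23.5
Step 5: insert 4 -> lo=[2, 4, 19] (size 3, max 19) hi=[28, 28] (size 2, min 28) -> median=19
Step 6: insert 36 -> lo=[2, 4, 19] (size 3, max 19) hi=[28, 28, 36] (size 3, min 28) -> median=23.5
Step 7: insert 19 -> lo=[2, 4, 19, 19] (size 4, max 19) hi=[28, 28, 36] (size 3, min 28) -> median=19

Answer: 19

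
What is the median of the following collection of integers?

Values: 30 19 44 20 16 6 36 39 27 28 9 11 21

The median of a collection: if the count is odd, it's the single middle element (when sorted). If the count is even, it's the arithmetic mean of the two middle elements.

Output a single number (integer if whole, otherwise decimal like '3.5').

Answer: 21

Derivation:
Step 1: insert 30 -> lo=[30] (size 1, max 30) hi=[] (size 0) -> median=30
Step 2: insert 19 -> lo=[19] (size 1, max 19) hi=[30] (size 1, min 30) -> median=24.5
Step 3: insert 44 -> lo=[19, 30] (size 2, max 30) hi=[44] (size 1, min 44) -> median=30
Step 4: insert 20 -> lo=[19, 20] (size 2, max 20) hi=[30, 44] (size 2, min 30) -> median=25
Step 5: insert 16 -> lo=[16, 19, 20] (size 3, max 20) hi=[30, 44] (size 2, min 30) -> median=20
Step 6: insert 6 -> lo=[6, 16, 19] (size 3, max 19) hi=[20, 30, 44] (size 3, min 20) -> median=19.5
Step 7: insert 36 -> lo=[6, 16, 19, 20] (size 4, max 20) hi=[30, 36, 44] (size 3, min 30) -> median=20
Step 8: insert 39 -> lo=[6, 16, 19, 20] (size 4, max 20) hi=[30, 36, 39, 44] (size 4, min 30) -> median=25
Step 9: insert 27 -> lo=[6, 16, 19, 20, 27] (size 5, max 27) hi=[30, 36, 39, 44] (size 4, min 30) -> median=27
Step 10: insert 28 -> lo=[6, 16, 19, 20, 27] (size 5, max 27) hi=[28, 30, 36, 39, 44] (size 5, min 28) -> median=27.5
Step 11: insert 9 -> lo=[6, 9, 16, 19, 20, 27] (size 6, max 27) hi=[28, 30, 36, 39, 44] (size 5, min 28) -> median=27
Step 12: insert 11 -> lo=[6, 9, 11, 16, 19, 20] (size 6, max 20) hi=[27, 28, 30, 36, 39, 44] (size 6, min 27) -> median=23.5
Step 13: insert 21 -> lo=[6, 9, 11, 16, 19, 20, 21] (size 7, max 21) hi=[27, 28, 30, 36, 39, 44] (size 6, min 27) -> median=21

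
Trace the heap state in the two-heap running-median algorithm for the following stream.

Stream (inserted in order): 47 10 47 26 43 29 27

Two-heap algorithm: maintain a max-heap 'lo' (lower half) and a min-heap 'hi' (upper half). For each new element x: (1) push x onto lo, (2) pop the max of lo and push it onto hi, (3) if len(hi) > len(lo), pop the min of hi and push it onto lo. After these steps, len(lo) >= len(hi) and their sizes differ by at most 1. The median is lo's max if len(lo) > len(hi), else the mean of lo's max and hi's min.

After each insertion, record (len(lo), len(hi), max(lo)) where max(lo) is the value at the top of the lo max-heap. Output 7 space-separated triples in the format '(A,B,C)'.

Answer: (1,0,47) (1,1,10) (2,1,47) (2,2,26) (3,2,43) (3,3,29) (4,3,29)

Derivation:
Step 1: insert 47 -> lo=[47] hi=[] -> (len(lo)=1, len(hi)=0, max(lo)=47)
Step 2: insert 10 -> lo=[10] hi=[47] -> (len(lo)=1, len(hi)=1, max(lo)=10)
Step 3: insert 47 -> lo=[10, 47] hi=[47] -> (len(lo)=2, len(hi)=1, max(lo)=47)
Step 4: insert 26 -> lo=[10, 26] hi=[47, 47] -> (len(lo)=2, len(hi)=2, max(lo)=26)
Step 5: insert 43 -> lo=[10, 26, 43] hi=[47, 47] -> (len(lo)=3, len(hi)=2, max(lo)=43)
Step 6: insert 29 -> lo=[10, 26, 29] hi=[43, 47, 47] -> (len(lo)=3, len(hi)=3, max(lo)=29)
Step 7: insert 27 -> lo=[10, 26, 27, 29] hi=[43, 47, 47] -> (len(lo)=4, len(hi)=3, max(lo)=29)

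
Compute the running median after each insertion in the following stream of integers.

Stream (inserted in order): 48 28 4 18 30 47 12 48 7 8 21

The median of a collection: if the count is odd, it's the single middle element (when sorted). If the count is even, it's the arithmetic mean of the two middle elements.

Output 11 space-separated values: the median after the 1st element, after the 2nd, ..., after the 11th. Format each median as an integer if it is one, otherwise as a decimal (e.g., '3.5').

Answer: 48 38 28 23 28 29 28 29 28 23 21

Derivation:
Step 1: insert 48 -> lo=[48] (size 1, max 48) hi=[] (size 0) -> median=48
Step 2: insert 28 -> lo=[28] (size 1, max 28) hi=[48] (size 1, min 48) -> median=38
Step 3: insert 4 -> lo=[4, 28] (size 2, max 28) hi=[48] (size 1, min 48) -> median=28
Step 4: insert 18 -> lo=[4, 18] (size 2, max 18) hi=[28, 48] (size 2, min 28) -> median=23
Step 5: insert 30 -> lo=[4, 18, 28] (size 3, max 28) hi=[30, 48] (size 2, min 30) -> median=28
Step 6: insert 47 -> lo=[4, 18, 28] (size 3, max 28) hi=[30, 47, 48] (size 3, min 30) -> median=29
Step 7: insert 12 -> lo=[4, 12, 18, 28] (size 4, max 28) hi=[30, 47, 48] (size 3, min 30) -> median=28
Step 8: insert 48 -> lo=[4, 12, 18, 28] (size 4, max 28) hi=[30, 47, 48, 48] (size 4, min 30) -> median=29
Step 9: insert 7 -> lo=[4, 7, 12, 18, 28] (size 5, max 28) hi=[30, 47, 48, 48] (size 4, min 30) -> median=28
Step 10: insert 8 -> lo=[4, 7, 8, 12, 18] (size 5, max 18) hi=[28, 30, 47, 48, 48] (size 5, min 28) -> median=23
Step 11: insert 21 -> lo=[4, 7, 8, 12, 18, 21] (size 6, max 21) hi=[28, 30, 47, 48, 48] (size 5, min 28) -> median=21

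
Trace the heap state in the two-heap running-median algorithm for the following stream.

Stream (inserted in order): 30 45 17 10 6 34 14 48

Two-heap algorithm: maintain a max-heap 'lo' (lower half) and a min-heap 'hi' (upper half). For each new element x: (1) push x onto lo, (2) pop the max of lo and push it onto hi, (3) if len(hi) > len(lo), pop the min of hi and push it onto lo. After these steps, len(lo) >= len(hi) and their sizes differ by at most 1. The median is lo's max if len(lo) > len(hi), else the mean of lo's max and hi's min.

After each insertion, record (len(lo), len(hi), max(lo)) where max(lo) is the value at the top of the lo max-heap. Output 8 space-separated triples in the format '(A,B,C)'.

Step 1: insert 30 -> lo=[30] hi=[] -> (len(lo)=1, len(hi)=0, max(lo)=30)
Step 2: insert 45 -> lo=[30] hi=[45] -> (len(lo)=1, len(hi)=1, max(lo)=30)
Step 3: insert 17 -> lo=[17, 30] hi=[45] -> (len(lo)=2, len(hi)=1, max(lo)=30)
Step 4: insert 10 -> lo=[10, 17] hi=[30, 45] -> (len(lo)=2, len(hi)=2, max(lo)=17)
Step 5: insert 6 -> lo=[6, 10, 17] hi=[30, 45] -> (len(lo)=3, len(hi)=2, max(lo)=17)
Step 6: insert 34 -> lo=[6, 10, 17] hi=[30, 34, 45] -> (len(lo)=3, len(hi)=3, max(lo)=17)
Step 7: insert 14 -> lo=[6, 10, 14, 17] hi=[30, 34, 45] -> (len(lo)=4, len(hi)=3, max(lo)=17)
Step 8: insert 48 -> lo=[6, 10, 14, 17] hi=[30, 34, 45, 48] -> (len(lo)=4, len(hi)=4, max(lo)=17)

Answer: (1,0,30) (1,1,30) (2,1,30) (2,2,17) (3,2,17) (3,3,17) (4,3,17) (4,4,17)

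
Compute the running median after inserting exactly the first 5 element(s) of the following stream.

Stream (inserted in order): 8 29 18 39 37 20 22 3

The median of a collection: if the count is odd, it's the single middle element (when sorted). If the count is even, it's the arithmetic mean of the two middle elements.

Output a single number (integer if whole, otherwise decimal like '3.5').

Step 1: insert 8 -> lo=[8] (size 1, max 8) hi=[] (size 0) -> median=8
Step 2: insert 29 -> lo=[8] (size 1, max 8) hi=[29] (size 1, min 29) -> median=18.5
Step 3: insert 18 -> lo=[8, 18] (size 2, max 18) hi=[29] (size 1, min 29) -> median=18
Step 4: insert 39 -> lo=[8, 18] (size 2, max 18) hi=[29, 39] (size 2, min 29) -> median=23.5
Step 5: insert 37 -> lo=[8, 18, 29] (size 3, max 29) hi=[37, 39] (size 2, min 37) -> median=29

Answer: 29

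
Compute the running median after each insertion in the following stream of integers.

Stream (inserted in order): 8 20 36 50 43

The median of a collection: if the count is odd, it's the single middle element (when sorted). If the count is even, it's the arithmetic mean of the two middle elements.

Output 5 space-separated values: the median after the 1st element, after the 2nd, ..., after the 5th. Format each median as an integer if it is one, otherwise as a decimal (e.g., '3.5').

Step 1: insert 8 -> lo=[8] (size 1, max 8) hi=[] (size 0) -> median=8
Step 2: insert 20 -> lo=[8] (size 1, max 8) hi=[20] (size 1, min 20) -> median=14
Step 3: insert 36 -> lo=[8, 20] (size 2, max 20) hi=[36] (size 1, min 36) -> median=20
Step 4: insert 50 -> lo=[8, 20] (size 2, max 20) hi=[36, 50] (size 2, min 36) -> median=28
Step 5: insert 43 -> lo=[8, 20, 36] (size 3, max 36) hi=[43, 50] (size 2, min 43) -> median=36

Answer: 8 14 20 28 36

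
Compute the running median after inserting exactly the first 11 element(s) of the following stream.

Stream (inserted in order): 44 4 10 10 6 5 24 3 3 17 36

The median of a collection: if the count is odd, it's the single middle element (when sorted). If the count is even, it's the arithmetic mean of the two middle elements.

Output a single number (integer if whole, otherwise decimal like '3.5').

Step 1: insert 44 -> lo=[44] (size 1, max 44) hi=[] (size 0) -> median=44
Step 2: insert 4 -> lo=[4] (size 1, max 4) hi=[44] (size 1, min 44) -> median=24
Step 3: insert 10 -> lo=[4, 10] (size 2, max 10) hi=[44] (size 1, min 44) -> median=10
Step 4: insert 10 -> lo=[4, 10] (size 2, max 10) hi=[10, 44] (size 2, min 10) -> median=10
Step 5: insert 6 -> lo=[4, 6, 10] (size 3, max 10) hi=[10, 44] (size 2, min 10) -> median=10
Step 6: insert 5 -> lo=[4, 5, 6] (size 3, max 6) hi=[10, 10, 44] (size 3, min 10) -> median=8
Step 7: insert 24 -> lo=[4, 5, 6, 10] (size 4, max 10) hi=[10, 24, 44] (size 3, min 10) -> median=10
Step 8: insert 3 -> lo=[3, 4, 5, 6] (size 4, max 6) hi=[10, 10, 24, 44] (size 4, min 10) -> median=8
Step 9: insert 3 -> lo=[3, 3, 4, 5, 6] (size 5, max 6) hi=[10, 10, 24, 44] (size 4, min 10) -> median=6
Step 10: insert 17 -> lo=[3, 3, 4, 5, 6] (size 5, max 6) hi=[10, 10, 17, 24, 44] (size 5, min 10) -> median=8
Step 11: insert 36 -> lo=[3, 3, 4, 5, 6, 10] (size 6, max 10) hi=[10, 17, 24, 36, 44] (size 5, min 10) -> median=10

Answer: 10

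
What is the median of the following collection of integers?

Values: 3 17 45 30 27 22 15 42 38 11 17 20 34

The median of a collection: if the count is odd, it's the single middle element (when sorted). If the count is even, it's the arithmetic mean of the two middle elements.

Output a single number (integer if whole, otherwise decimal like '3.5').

Step 1: insert 3 -> lo=[3] (size 1, max 3) hi=[] (size 0) -> median=3
Step 2: insert 17 -> lo=[3] (size 1, max 3) hi=[17] (size 1, min 17) -> median=10
Step 3: insert 45 -> lo=[3, 17] (size 2, max 17) hi=[45] (size 1, min 45) -> median=17
Step 4: insert 30 -> lo=[3, 17] (size 2, max 17) hi=[30, 45] (size 2, min 30) -> median=23.5
Step 5: insert 27 -> lo=[3, 17, 27] (size 3, max 27) hi=[30, 45] (size 2, min 30) -> median=27
Step 6: insert 22 -> lo=[3, 17, 22] (size 3, max 22) hi=[27, 30, 45] (size 3, min 27) -> median=24.5
Step 7: insert 15 -> lo=[3, 15, 17, 22] (size 4, max 22) hi=[27, 30, 45] (size 3, min 27) -> median=22
Step 8: insert 42 -> lo=[3, 15, 17, 22] (size 4, max 22) hi=[27, 30, 42, 45] (size 4, min 27) -> median=24.5
Step 9: insert 38 -> lo=[3, 15, 17, 22, 27] (size 5, max 27) hi=[30, 38, 42, 45] (size 4, min 30) -> median=27
Step 10: insert 11 -> lo=[3, 11, 15, 17, 22] (size 5, max 22) hi=[27, 30, 38, 42, 45] (size 5, min 27) -> median=24.5
Step 11: insert 17 -> lo=[3, 11, 15, 17, 17, 22] (size 6, max 22) hi=[27, 30, 38, 42, 45] (size 5, min 27) -> median=22
Step 12: insert 20 -> lo=[3, 11, 15, 17, 17, 20] (size 6, max 20) hi=[22, 27, 30, 38, 42, 45] (size 6, min 22) -> median=21
Step 13: insert 34 -> lo=[3, 11, 15, 17, 17, 20, 22] (size 7, max 22) hi=[27, 30, 34, 38, 42, 45] (size 6, min 27) -> median=22

Answer: 22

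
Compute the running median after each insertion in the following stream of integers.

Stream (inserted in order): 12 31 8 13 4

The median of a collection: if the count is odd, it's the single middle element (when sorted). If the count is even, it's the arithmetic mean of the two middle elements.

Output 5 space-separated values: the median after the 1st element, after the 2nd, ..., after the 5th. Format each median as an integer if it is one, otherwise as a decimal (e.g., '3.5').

Step 1: insert 12 -> lo=[12] (size 1, max 12) hi=[] (size 0) -> median=12
Step 2: insert 31 -> lo=[12] (size 1, max 12) hi=[31] (size 1, min 31) -> median=21.5
Step 3: insert 8 -> lo=[8, 12] (size 2, max 12) hi=[31] (size 1, min 31) -> median=12
Step 4: insert 13 -> lo=[8, 12] (size 2, max 12) hi=[13, 31] (size 2, min 13) -> median=12.5
Step 5: insert 4 -> lo=[4, 8, 12] (size 3, max 12) hi=[13, 31] (size 2, min 13) -> median=12

Answer: 12 21.5 12 12.5 12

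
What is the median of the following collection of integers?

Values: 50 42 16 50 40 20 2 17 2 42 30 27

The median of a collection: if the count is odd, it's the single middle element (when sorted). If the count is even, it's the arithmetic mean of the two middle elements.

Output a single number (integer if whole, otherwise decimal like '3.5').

Step 1: insert 50 -> lo=[50] (size 1, max 50) hi=[] (size 0) -> median=50
Step 2: insert 42 -> lo=[42] (size 1, max 42) hi=[50] (size 1, min 50) -> median=46
Step 3: insert 16 -> lo=[16, 42] (size 2, max 42) hi=[50] (size 1, min 50) -> median=42
Step 4: insert 50 -> lo=[16, 42] (size 2, max 42) hi=[50, 50] (size 2, min 50) -> median=46
Step 5: insert 40 -> lo=[16, 40, 42] (size 3, max 42) hi=[50, 50] (size 2, min 50) -> median=42
Step 6: insert 20 -> lo=[16, 20, 40] (size 3, max 40) hi=[42, 50, 50] (size 3, min 42) -> median=41
Step 7: insert 2 -> lo=[2, 16, 20, 40] (size 4, max 40) hi=[42, 50, 50] (size 3, min 42) -> median=40
Step 8: insert 17 -> lo=[2, 16, 17, 20] (size 4, max 20) hi=[40, 42, 50, 50] (size 4, min 40) -> median=30
Step 9: insert 2 -> lo=[2, 2, 16, 17, 20] (size 5, max 20) hi=[40, 42, 50, 50] (size 4, min 40) -> median=20
Step 10: insert 42 -> lo=[2, 2, 16, 17, 20] (size 5, max 20) hi=[40, 42, 42, 50, 50] (size 5, min 40) -> median=30
Step 11: insert 30 -> lo=[2, 2, 16, 17, 20, 30] (size 6, max 30) hi=[40, 42, 42, 50, 50] (size 5, min 40) -> median=30
Step 12: insert 27 -> lo=[2, 2, 16, 17, 20, 27] (size 6, max 27) hi=[30, 40, 42, 42, 50, 50] (size 6, min 30) -> median=28.5

Answer: 28.5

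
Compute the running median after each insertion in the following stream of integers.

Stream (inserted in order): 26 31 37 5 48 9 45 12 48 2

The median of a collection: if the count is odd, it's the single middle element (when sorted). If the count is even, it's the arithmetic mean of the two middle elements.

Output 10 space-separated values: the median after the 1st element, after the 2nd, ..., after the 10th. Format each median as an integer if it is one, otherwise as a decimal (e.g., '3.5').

Step 1: insert 26 -> lo=[26] (size 1, max 26) hi=[] (size 0) -> median=26
Step 2: insert 31 -> lo=[26] (size 1, max 26) hi=[31] (size 1, min 31) -> median=28.5
Step 3: insert 37 -> lo=[26, 31] (size 2, max 31) hi=[37] (size 1, min 37) -> median=31
Step 4: insert 5 -> lo=[5, 26] (size 2, max 26) hi=[31, 37] (size 2, min 31) -> median=28.5
Step 5: insert 48 -> lo=[5, 26, 31] (size 3, max 31) hi=[37, 48] (size 2, min 37) -> median=31
Step 6: insert 9 -> lo=[5, 9, 26] (size 3, max 26) hi=[31, 37, 48] (size 3, min 31) -> median=28.5
Step 7: insert 45 -> lo=[5, 9, 26, 31] (size 4, max 31) hi=[37, 45, 48] (size 3, min 37) -> median=31
Step 8: insert 12 -> lo=[5, 9, 12, 26] (size 4, max 26) hi=[31, 37, 45, 48] (size 4, min 31) -> median=28.5
Step 9: insert 48 -> lo=[5, 9, 12, 26, 31] (size 5, max 31) hi=[37, 45, 48, 48] (size 4, min 37) -> median=31
Step 10: insert 2 -> lo=[2, 5, 9, 12, 26] (size 5, max 26) hi=[31, 37, 45, 48, 48] (size 5, min 31) -> median=28.5

Answer: 26 28.5 31 28.5 31 28.5 31 28.5 31 28.5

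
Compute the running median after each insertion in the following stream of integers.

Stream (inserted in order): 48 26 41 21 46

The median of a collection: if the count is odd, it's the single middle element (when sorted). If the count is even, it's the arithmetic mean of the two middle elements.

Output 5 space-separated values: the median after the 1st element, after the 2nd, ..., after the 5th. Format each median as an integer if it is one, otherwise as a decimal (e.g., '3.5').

Step 1: insert 48 -> lo=[48] (size 1, max 48) hi=[] (size 0) -> median=48
Step 2: insert 26 -> lo=[26] (size 1, max 26) hi=[48] (size 1, min 48) -> median=37
Step 3: insert 41 -> lo=[26, 41] (size 2, max 41) hi=[48] (size 1, min 48) -> median=41
Step 4: insert 21 -> lo=[21, 26] (size 2, max 26) hi=[41, 48] (size 2, min 41) -> median=33.5
Step 5: insert 46 -> lo=[21, 26, 41] (size 3, max 41) hi=[46, 48] (size 2, min 46) -> median=41

Answer: 48 37 41 33.5 41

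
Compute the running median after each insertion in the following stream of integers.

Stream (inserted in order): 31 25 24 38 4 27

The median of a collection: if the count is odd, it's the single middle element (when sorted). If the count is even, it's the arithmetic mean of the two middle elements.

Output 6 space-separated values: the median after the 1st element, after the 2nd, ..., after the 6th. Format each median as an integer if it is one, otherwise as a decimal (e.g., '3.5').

Step 1: insert 31 -> lo=[31] (size 1, max 31) hi=[] (size 0) -> median=31
Step 2: insert 25 -> lo=[25] (size 1, max 25) hi=[31] (size 1, min 31) -> median=28
Step 3: insert 24 -> lo=[24, 25] (size 2, max 25) hi=[31] (size 1, min 31) -> median=25
Step 4: insert 38 -> lo=[24, 25] (size 2, max 25) hi=[31, 38] (size 2, min 31) -> median=28
Step 5: insert 4 -> lo=[4, 24, 25] (size 3, max 25) hi=[31, 38] (size 2, min 31) -> median=25
Step 6: insert 27 -> lo=[4, 24, 25] (size 3, max 25) hi=[27, 31, 38] (size 3, min 27) -> median=26

Answer: 31 28 25 28 25 26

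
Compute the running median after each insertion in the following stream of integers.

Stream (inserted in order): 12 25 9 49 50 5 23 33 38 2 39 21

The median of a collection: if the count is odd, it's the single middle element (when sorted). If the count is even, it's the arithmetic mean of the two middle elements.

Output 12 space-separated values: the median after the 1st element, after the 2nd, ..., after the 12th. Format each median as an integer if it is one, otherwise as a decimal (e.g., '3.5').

Step 1: insert 12 -> lo=[12] (size 1, max 12) hi=[] (size 0) -> median=12
Step 2: insert 25 -> lo=[12] (size 1, max 12) hi=[25] (size 1, min 25) -> median=18.5
Step 3: insert 9 -> lo=[9, 12] (size 2, max 12) hi=[25] (size 1, min 25) -> median=12
Step 4: insert 49 -> lo=[9, 12] (size 2, max 12) hi=[25, 49] (size 2, min 25) -> median=18.5
Step 5: insert 50 -> lo=[9, 12, 25] (size 3, max 25) hi=[49, 50] (size 2, min 49) -> median=25
Step 6: insert 5 -> lo=[5, 9, 12] (size 3, max 12) hi=[25, 49, 50] (size 3, min 25) -> median=18.5
Step 7: insert 23 -> lo=[5, 9, 12, 23] (size 4, max 23) hi=[25, 49, 50] (size 3, min 25) -> median=23
Step 8: insert 33 -> lo=[5, 9, 12, 23] (size 4, max 23) hi=[25, 33, 49, 50] (size 4, min 25) -> median=24
Step 9: insert 38 -> lo=[5, 9, 12, 23, 25] (size 5, max 25) hi=[33, 38, 49, 50] (size 4, min 33) -> median=25
Step 10: insert 2 -> lo=[2, 5, 9, 12, 23] (size 5, max 23) hi=[25, 33, 38, 49, 50] (size 5, min 25) -> median=24
Step 11: insert 39 -> lo=[2, 5, 9, 12, 23, 25] (size 6, max 25) hi=[33, 38, 39, 49, 50] (size 5, min 33) -> median=25
Step 12: insert 21 -> lo=[2, 5, 9, 12, 21, 23] (size 6, max 23) hi=[25, 33, 38, 39, 49, 50] (size 6, min 25) -> median=24

Answer: 12 18.5 12 18.5 25 18.5 23 24 25 24 25 24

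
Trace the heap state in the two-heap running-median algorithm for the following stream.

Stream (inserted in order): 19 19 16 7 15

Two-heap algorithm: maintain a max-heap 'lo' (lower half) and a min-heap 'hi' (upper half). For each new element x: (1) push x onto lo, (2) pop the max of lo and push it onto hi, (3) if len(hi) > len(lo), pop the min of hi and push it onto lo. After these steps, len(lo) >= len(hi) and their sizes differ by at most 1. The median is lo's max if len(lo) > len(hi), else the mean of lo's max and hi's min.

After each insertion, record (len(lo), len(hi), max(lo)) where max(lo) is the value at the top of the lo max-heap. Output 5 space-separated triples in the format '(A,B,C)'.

Step 1: insert 19 -> lo=[19] hi=[] -> (len(lo)=1, len(hi)=0, max(lo)=19)
Step 2: insert 19 -> lo=[19] hi=[19] -> (len(lo)=1, len(hi)=1, max(lo)=19)
Step 3: insert 16 -> lo=[16, 19] hi=[19] -> (len(lo)=2, len(hi)=1, max(lo)=19)
Step 4: insert 7 -> lo=[7, 16] hi=[19, 19] -> (len(lo)=2, len(hi)=2, max(lo)=16)
Step 5: insert 15 -> lo=[7, 15, 16] hi=[19, 19] -> (len(lo)=3, len(hi)=2, max(lo)=16)

Answer: (1,0,19) (1,1,19) (2,1,19) (2,2,16) (3,2,16)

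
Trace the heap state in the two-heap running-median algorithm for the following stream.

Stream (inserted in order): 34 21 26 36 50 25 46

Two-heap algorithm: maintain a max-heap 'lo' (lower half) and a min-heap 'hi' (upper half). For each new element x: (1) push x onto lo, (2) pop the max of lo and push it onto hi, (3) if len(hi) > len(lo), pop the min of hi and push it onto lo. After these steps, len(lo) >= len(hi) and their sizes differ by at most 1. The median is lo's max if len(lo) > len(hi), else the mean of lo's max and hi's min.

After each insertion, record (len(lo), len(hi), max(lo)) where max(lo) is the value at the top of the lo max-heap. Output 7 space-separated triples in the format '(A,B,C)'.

Answer: (1,0,34) (1,1,21) (2,1,26) (2,2,26) (3,2,34) (3,3,26) (4,3,34)

Derivation:
Step 1: insert 34 -> lo=[34] hi=[] -> (len(lo)=1, len(hi)=0, max(lo)=34)
Step 2: insert 21 -> lo=[21] hi=[34] -> (len(lo)=1, len(hi)=1, max(lo)=21)
Step 3: insert 26 -> lo=[21, 26] hi=[34] -> (len(lo)=2, len(hi)=1, max(lo)=26)
Step 4: insert 36 -> lo=[21, 26] hi=[34, 36] -> (len(lo)=2, len(hi)=2, max(lo)=26)
Step 5: insert 50 -> lo=[21, 26, 34] hi=[36, 50] -> (len(lo)=3, len(hi)=2, max(lo)=34)
Step 6: insert 25 -> lo=[21, 25, 26] hi=[34, 36, 50] -> (len(lo)=3, len(hi)=3, max(lo)=26)
Step 7: insert 46 -> lo=[21, 25, 26, 34] hi=[36, 46, 50] -> (len(lo)=4, len(hi)=3, max(lo)=34)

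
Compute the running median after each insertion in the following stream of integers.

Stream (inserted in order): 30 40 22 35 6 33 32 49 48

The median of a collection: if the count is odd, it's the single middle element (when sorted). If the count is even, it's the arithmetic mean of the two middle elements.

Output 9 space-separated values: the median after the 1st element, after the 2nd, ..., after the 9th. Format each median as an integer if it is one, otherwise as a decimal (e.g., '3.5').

Step 1: insert 30 -> lo=[30] (size 1, max 30) hi=[] (size 0) -> median=30
Step 2: insert 40 -> lo=[30] (size 1, max 30) hi=[40] (size 1, min 40) -> median=35
Step 3: insert 22 -> lo=[22, 30] (size 2, max 30) hi=[40] (size 1, min 40) -> median=30
Step 4: insert 35 -> lo=[22, 30] (size 2, max 30) hi=[35, 40] (size 2, min 35) -> median=32.5
Step 5: insert 6 -> lo=[6, 22, 30] (size 3, max 30) hi=[35, 40] (size 2, min 35) -> median=30
Step 6: insert 33 -> lo=[6, 22, 30] (size 3, max 30) hi=[33, 35, 40] (size 3, min 33) -> median=31.5
Step 7: insert 32 -> lo=[6, 22, 30, 32] (size 4, max 32) hi=[33, 35, 40] (size 3, min 33) -> median=32
Step 8: insert 49 -> lo=[6, 22, 30, 32] (size 4, max 32) hi=[33, 35, 40, 49] (size 4, min 33) -> median=32.5
Step 9: insert 48 -> lo=[6, 22, 30, 32, 33] (size 5, max 33) hi=[35, 40, 48, 49] (size 4, min 35) -> median=33

Answer: 30 35 30 32.5 30 31.5 32 32.5 33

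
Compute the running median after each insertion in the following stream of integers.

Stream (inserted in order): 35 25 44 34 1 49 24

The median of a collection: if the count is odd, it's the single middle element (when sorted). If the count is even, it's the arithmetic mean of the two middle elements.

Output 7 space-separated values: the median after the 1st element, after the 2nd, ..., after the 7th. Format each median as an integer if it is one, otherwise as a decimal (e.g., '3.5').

Step 1: insert 35 -> lo=[35] (size 1, max 35) hi=[] (size 0) -> median=35
Step 2: insert 25 -> lo=[25] (size 1, max 25) hi=[35] (size 1, min 35) -> median=30
Step 3: insert 44 -> lo=[25, 35] (size 2, max 35) hi=[44] (size 1, min 44) -> median=35
Step 4: insert 34 -> lo=[25, 34] (size 2, max 34) hi=[35, 44] (size 2, min 35) -> median=34.5
Step 5: insert 1 -> lo=[1, 25, 34] (size 3, max 34) hi=[35, 44] (size 2, min 35) -> median=34
Step 6: insert 49 -> lo=[1, 25, 34] (size 3, max 34) hi=[35, 44, 49] (size 3, min 35) -> median=34.5
Step 7: insert 24 -> lo=[1, 24, 25, 34] (size 4, max 34) hi=[35, 44, 49] (size 3, min 35) -> median=34

Answer: 35 30 35 34.5 34 34.5 34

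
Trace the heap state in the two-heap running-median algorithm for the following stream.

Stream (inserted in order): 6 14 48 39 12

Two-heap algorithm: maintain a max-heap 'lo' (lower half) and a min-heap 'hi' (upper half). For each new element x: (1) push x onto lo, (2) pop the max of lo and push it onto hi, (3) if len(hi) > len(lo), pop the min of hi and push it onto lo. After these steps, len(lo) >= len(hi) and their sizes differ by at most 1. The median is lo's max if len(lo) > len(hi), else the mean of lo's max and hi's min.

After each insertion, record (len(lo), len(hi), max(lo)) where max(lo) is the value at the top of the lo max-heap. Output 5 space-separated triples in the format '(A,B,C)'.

Answer: (1,0,6) (1,1,6) (2,1,14) (2,2,14) (3,2,14)

Derivation:
Step 1: insert 6 -> lo=[6] hi=[] -> (len(lo)=1, len(hi)=0, max(lo)=6)
Step 2: insert 14 -> lo=[6] hi=[14] -> (len(lo)=1, len(hi)=1, max(lo)=6)
Step 3: insert 48 -> lo=[6, 14] hi=[48] -> (len(lo)=2, len(hi)=1, max(lo)=14)
Step 4: insert 39 -> lo=[6, 14] hi=[39, 48] -> (len(lo)=2, len(hi)=2, max(lo)=14)
Step 5: insert 12 -> lo=[6, 12, 14] hi=[39, 48] -> (len(lo)=3, len(hi)=2, max(lo)=14)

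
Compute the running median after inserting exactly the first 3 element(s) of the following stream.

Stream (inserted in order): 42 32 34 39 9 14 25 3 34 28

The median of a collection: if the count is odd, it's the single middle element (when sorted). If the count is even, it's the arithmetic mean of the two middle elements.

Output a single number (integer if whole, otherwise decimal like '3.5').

Step 1: insert 42 -> lo=[42] (size 1, max 42) hi=[] (size 0) -> median=42
Step 2: insert 32 -> lo=[32] (size 1, max 32) hi=[42] (size 1, min 42) -> median=37
Step 3: insert 34 -> lo=[32, 34] (size 2, max 34) hi=[42] (size 1, min 42) -> median=34

Answer: 34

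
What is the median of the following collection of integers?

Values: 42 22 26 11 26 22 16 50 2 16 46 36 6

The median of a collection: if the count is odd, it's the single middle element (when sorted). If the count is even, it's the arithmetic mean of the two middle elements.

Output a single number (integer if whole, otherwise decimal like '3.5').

Answer: 22

Derivation:
Step 1: insert 42 -> lo=[42] (size 1, max 42) hi=[] (size 0) -> median=42
Step 2: insert 22 -> lo=[22] (size 1, max 22) hi=[42] (size 1, min 42) -> median=32
Step 3: insert 26 -> lo=[22, 26] (size 2, max 26) hi=[42] (size 1, min 42) -> median=26
Step 4: insert 11 -> lo=[11, 22] (size 2, max 22) hi=[26, 42] (size 2, min 26) -> median=24
Step 5: insert 26 -> lo=[11, 22, 26] (size 3, max 26) hi=[26, 42] (size 2, min 26) -> median=26
Step 6: insert 22 -> lo=[11, 22, 22] (size 3, max 22) hi=[26, 26, 42] (size 3, min 26) -> median=24
Step 7: insert 16 -> lo=[11, 16, 22, 22] (size 4, max 22) hi=[26, 26, 42] (size 3, min 26) -> median=22
Step 8: insert 50 -> lo=[11, 16, 22, 22] (size 4, max 22) hi=[26, 26, 42, 50] (size 4, min 26) -> median=24
Step 9: insert 2 -> lo=[2, 11, 16, 22, 22] (size 5, max 22) hi=[26, 26, 42, 50] (size 4, min 26) -> median=22
Step 10: insert 16 -> lo=[2, 11, 16, 16, 22] (size 5, max 22) hi=[22, 26, 26, 42, 50] (size 5, min 22) -> median=22
Step 11: insert 46 -> lo=[2, 11, 16, 16, 22, 22] (size 6, max 22) hi=[26, 26, 42, 46, 50] (size 5, min 26) -> median=22
Step 12: insert 36 -> lo=[2, 11, 16, 16, 22, 22] (size 6, max 22) hi=[26, 26, 36, 42, 46, 50] (size 6, min 26) -> median=24
Step 13: insert 6 -> lo=[2, 6, 11, 16, 16, 22, 22] (size 7, max 22) hi=[26, 26, 36, 42, 46, 50] (size 6, min 26) -> median=22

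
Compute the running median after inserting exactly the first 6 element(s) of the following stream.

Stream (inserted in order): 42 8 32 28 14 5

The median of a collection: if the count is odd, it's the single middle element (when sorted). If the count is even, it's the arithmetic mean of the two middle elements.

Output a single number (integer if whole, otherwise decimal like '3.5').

Step 1: insert 42 -> lo=[42] (size 1, max 42) hi=[] (size 0) -> median=42
Step 2: insert 8 -> lo=[8] (size 1, max 8) hi=[42] (size 1, min 42) -> median=25
Step 3: insert 32 -> lo=[8, 32] (size 2, max 32) hi=[42] (size 1, min 42) -> median=32
Step 4: insert 28 -> lo=[8, 28] (size 2, max 28) hi=[32, 42] (size 2, min 32) -> median=30
Step 5: insert 14 -> lo=[8, 14, 28] (size 3, max 28) hi=[32, 42] (size 2, min 32) -> median=28
Step 6: insert 5 -> lo=[5, 8, 14] (size 3, max 14) hi=[28, 32, 42] (size 3, min 28) -> median=21

Answer: 21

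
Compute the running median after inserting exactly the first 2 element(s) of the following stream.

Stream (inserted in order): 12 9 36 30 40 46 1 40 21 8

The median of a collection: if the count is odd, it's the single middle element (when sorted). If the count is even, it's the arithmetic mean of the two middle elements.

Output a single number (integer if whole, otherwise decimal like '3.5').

Answer: 10.5

Derivation:
Step 1: insert 12 -> lo=[12] (size 1, max 12) hi=[] (size 0) -> median=12
Step 2: insert 9 -> lo=[9] (size 1, max 9) hi=[12] (size 1, min 12) -> median=10.5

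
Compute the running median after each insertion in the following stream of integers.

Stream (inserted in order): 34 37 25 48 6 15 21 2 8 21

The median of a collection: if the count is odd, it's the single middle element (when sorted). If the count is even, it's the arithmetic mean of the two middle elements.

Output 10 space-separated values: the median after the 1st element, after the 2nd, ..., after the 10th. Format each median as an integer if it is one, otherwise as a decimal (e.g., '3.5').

Answer: 34 35.5 34 35.5 34 29.5 25 23 21 21

Derivation:
Step 1: insert 34 -> lo=[34] (size 1, max 34) hi=[] (size 0) -> median=34
Step 2: insert 37 -> lo=[34] (size 1, max 34) hi=[37] (size 1, min 37) -> median=35.5
Step 3: insert 25 -> lo=[25, 34] (size 2, max 34) hi=[37] (size 1, min 37) -> median=34
Step 4: insert 48 -> lo=[25, 34] (size 2, max 34) hi=[37, 48] (size 2, min 37) -> median=35.5
Step 5: insert 6 -> lo=[6, 25, 34] (size 3, max 34) hi=[37, 48] (size 2, min 37) -> median=34
Step 6: insert 15 -> lo=[6, 15, 25] (size 3, max 25) hi=[34, 37, 48] (size 3, min 34) -> median=29.5
Step 7: insert 21 -> lo=[6, 15, 21, 25] (size 4, max 25) hi=[34, 37, 48] (size 3, min 34) -> median=25
Step 8: insert 2 -> lo=[2, 6, 15, 21] (size 4, max 21) hi=[25, 34, 37, 48] (size 4, min 25) -> median=23
Step 9: insert 8 -> lo=[2, 6, 8, 15, 21] (size 5, max 21) hi=[25, 34, 37, 48] (size 4, min 25) -> median=21
Step 10: insert 21 -> lo=[2, 6, 8, 15, 21] (size 5, max 21) hi=[21, 25, 34, 37, 48] (size 5, min 21) -> median=21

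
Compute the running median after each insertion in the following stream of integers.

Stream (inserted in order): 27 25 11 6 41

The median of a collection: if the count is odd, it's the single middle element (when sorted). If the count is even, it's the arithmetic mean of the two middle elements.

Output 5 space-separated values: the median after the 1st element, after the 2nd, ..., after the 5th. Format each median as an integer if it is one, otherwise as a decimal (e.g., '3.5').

Answer: 27 26 25 18 25

Derivation:
Step 1: insert 27 -> lo=[27] (size 1, max 27) hi=[] (size 0) -> median=27
Step 2: insert 25 -> lo=[25] (size 1, max 25) hi=[27] (size 1, min 27) -> median=26
Step 3: insert 11 -> lo=[11, 25] (size 2, max 25) hi=[27] (size 1, min 27) -> median=25
Step 4: insert 6 -> lo=[6, 11] (size 2, max 11) hi=[25, 27] (size 2, min 25) -> median=18
Step 5: insert 41 -> lo=[6, 11, 25] (size 3, max 25) hi=[27, 41] (size 2, min 27) -> median=25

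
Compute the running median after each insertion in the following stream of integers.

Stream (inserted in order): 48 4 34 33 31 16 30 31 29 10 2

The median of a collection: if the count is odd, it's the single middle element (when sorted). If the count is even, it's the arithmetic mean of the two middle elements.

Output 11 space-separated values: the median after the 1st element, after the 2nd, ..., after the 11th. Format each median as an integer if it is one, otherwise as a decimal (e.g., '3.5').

Answer: 48 26 34 33.5 33 32 31 31 31 30.5 30

Derivation:
Step 1: insert 48 -> lo=[48] (size 1, max 48) hi=[] (size 0) -> median=48
Step 2: insert 4 -> lo=[4] (size 1, max 4) hi=[48] (size 1, min 48) -> median=26
Step 3: insert 34 -> lo=[4, 34] (size 2, max 34) hi=[48] (size 1, min 48) -> median=34
Step 4: insert 33 -> lo=[4, 33] (size 2, max 33) hi=[34, 48] (size 2, min 34) -> median=33.5
Step 5: insert 31 -> lo=[4, 31, 33] (size 3, max 33) hi=[34, 48] (size 2, min 34) -> median=33
Step 6: insert 16 -> lo=[4, 16, 31] (size 3, max 31) hi=[33, 34, 48] (size 3, min 33) -> median=32
Step 7: insert 30 -> lo=[4, 16, 30, 31] (size 4, max 31) hi=[33, 34, 48] (size 3, min 33) -> median=31
Step 8: insert 31 -> lo=[4, 16, 30, 31] (size 4, max 31) hi=[31, 33, 34, 48] (size 4, min 31) -> median=31
Step 9: insert 29 -> lo=[4, 16, 29, 30, 31] (size 5, max 31) hi=[31, 33, 34, 48] (size 4, min 31) -> median=31
Step 10: insert 10 -> lo=[4, 10, 16, 29, 30] (size 5, max 30) hi=[31, 31, 33, 34, 48] (size 5, min 31) -> median=30.5
Step 11: insert 2 -> lo=[2, 4, 10, 16, 29, 30] (size 6, max 30) hi=[31, 31, 33, 34, 48] (size 5, min 31) -> median=30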